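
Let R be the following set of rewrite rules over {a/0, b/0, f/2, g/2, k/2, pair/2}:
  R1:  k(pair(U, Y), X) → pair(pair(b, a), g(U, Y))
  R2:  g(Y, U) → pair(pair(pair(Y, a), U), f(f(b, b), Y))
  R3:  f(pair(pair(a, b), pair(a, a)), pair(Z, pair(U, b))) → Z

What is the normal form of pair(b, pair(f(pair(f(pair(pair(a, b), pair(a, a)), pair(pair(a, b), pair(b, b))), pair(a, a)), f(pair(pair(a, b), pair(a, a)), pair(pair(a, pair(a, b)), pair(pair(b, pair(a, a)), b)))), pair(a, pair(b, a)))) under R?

pair(b, pair(a, pair(a, pair(b, a))))

1. pair(b, pair(f(pair(f(pair(pair(a, b), pair(a, a)), pair(pair(a, b), pair(b, b))), pair(a, a)), f(pair(pair(a, b), pair(a, a)), pair(pair(a, pair(a, b)), pair(pair(b, pair(a, a)), b)))), pair(a, pair(b, a))))  →  pair(b, pair(f(pair(pair(a, b), pair(a, a)), f(pair(pair(a, b), pair(a, a)), pair(pair(a, pair(a, b)), pair(pair(b, pair(a, a)), b)))), pair(a, pair(b, a))))   [R3 at 2.1.1.1]
2. pair(b, pair(f(pair(pair(a, b), pair(a, a)), f(pair(pair(a, b), pair(a, a)), pair(pair(a, pair(a, b)), pair(pair(b, pair(a, a)), b)))), pair(a, pair(b, a))))  →  pair(b, pair(f(pair(pair(a, b), pair(a, a)), pair(a, pair(a, b))), pair(a, pair(b, a))))   [R3 at 2.1.2]
3. pair(b, pair(f(pair(pair(a, b), pair(a, a)), pair(a, pair(a, b))), pair(a, pair(b, a))))  →  pair(b, pair(a, pair(a, pair(b, a))))   [R3 at 2.1]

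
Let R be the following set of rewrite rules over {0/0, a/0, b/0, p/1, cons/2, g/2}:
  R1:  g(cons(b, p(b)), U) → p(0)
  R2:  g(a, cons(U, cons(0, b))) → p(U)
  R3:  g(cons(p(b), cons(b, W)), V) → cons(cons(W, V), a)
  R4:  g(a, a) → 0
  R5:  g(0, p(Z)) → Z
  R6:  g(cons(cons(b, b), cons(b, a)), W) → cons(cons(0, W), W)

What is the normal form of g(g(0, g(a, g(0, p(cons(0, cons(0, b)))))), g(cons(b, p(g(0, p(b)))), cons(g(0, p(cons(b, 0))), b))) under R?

0

1. g(g(0, g(a, g(0, p(cons(0, cons(0, b)))))), g(cons(b, p(g(0, p(b)))), cons(g(0, p(cons(b, 0))), b)))  →  g(g(0, g(a, cons(0, cons(0, b)))), g(cons(b, p(g(0, p(b)))), cons(g(0, p(cons(b, 0))), b)))   [R5 at 1.2.2]
2. g(g(0, g(a, cons(0, cons(0, b)))), g(cons(b, p(g(0, p(b)))), cons(g(0, p(cons(b, 0))), b)))  →  g(g(0, p(0)), g(cons(b, p(g(0, p(b)))), cons(g(0, p(cons(b, 0))), b)))   [R2 at 1.2]
3. g(g(0, p(0)), g(cons(b, p(g(0, p(b)))), cons(g(0, p(cons(b, 0))), b)))  →  g(0, g(cons(b, p(g(0, p(b)))), cons(g(0, p(cons(b, 0))), b)))   [R5 at 1]
4. g(0, g(cons(b, p(g(0, p(b)))), cons(g(0, p(cons(b, 0))), b)))  →  g(0, g(cons(b, p(b)), cons(g(0, p(cons(b, 0))), b)))   [R5 at 2.1.2.1]
5. g(0, g(cons(b, p(b)), cons(g(0, p(cons(b, 0))), b)))  →  g(0, p(0))   [R1 at 2]
6. g(0, p(0))  →  0   [R5 at ε]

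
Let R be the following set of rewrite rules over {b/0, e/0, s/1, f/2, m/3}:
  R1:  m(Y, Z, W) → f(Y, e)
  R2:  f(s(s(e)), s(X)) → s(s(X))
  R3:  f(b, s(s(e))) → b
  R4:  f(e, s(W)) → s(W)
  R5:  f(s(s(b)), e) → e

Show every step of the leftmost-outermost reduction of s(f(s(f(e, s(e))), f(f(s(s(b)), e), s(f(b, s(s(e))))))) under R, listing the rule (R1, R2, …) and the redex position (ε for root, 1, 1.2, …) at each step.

1. s(f(s(f(e, s(e))), f(f(s(s(b)), e), s(f(b, s(s(e)))))))  →  s(f(s(s(e)), f(f(s(s(b)), e), s(f(b, s(s(e)))))))   [R4 at 1.1.1]
2. s(f(s(s(e)), f(f(s(s(b)), e), s(f(b, s(s(e)))))))  →  s(f(s(s(e)), f(e, s(f(b, s(s(e)))))))   [R5 at 1.2.1]
3. s(f(s(s(e)), f(e, s(f(b, s(s(e)))))))  →  s(f(s(s(e)), s(f(b, s(s(e))))))   [R4 at 1.2]
4. s(f(s(s(e)), s(f(b, s(s(e))))))  →  s(s(s(f(b, s(s(e))))))   [R2 at 1]
5. s(s(s(f(b, s(s(e))))))  →  s(s(s(b)))   [R3 at 1.1.1]

s(s(s(b)))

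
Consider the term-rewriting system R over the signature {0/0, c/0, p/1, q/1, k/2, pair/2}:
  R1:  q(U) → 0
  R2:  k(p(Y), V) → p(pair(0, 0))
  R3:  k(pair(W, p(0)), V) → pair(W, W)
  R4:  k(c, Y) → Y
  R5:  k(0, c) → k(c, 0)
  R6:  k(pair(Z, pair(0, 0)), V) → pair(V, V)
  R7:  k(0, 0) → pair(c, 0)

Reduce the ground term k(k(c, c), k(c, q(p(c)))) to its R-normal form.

1. k(k(c, c), k(c, q(p(c))))  →  k(c, k(c, q(p(c))))   [R4 at 1]
2. k(c, k(c, q(p(c))))  →  k(c, q(p(c)))   [R4 at ε]
3. k(c, q(p(c)))  →  q(p(c))   [R4 at ε]
4. q(p(c))  →  0   [R1 at ε]

0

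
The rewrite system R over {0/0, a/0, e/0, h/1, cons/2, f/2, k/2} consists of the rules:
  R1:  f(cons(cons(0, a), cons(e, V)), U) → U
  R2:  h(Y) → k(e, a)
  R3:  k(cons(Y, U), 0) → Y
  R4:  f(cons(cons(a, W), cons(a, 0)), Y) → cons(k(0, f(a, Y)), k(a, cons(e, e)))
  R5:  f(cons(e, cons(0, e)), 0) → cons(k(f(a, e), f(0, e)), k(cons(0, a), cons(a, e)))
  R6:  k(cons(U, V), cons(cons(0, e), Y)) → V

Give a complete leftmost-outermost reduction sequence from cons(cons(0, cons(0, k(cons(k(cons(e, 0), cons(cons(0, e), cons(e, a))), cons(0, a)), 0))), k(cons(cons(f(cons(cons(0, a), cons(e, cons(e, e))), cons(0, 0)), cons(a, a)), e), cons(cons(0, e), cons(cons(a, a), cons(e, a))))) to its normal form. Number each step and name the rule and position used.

1. cons(cons(0, cons(0, k(cons(k(cons(e, 0), cons(cons(0, e), cons(e, a))), cons(0, a)), 0))), k(cons(cons(f(cons(cons(0, a), cons(e, cons(e, e))), cons(0, 0)), cons(a, a)), e), cons(cons(0, e), cons(cons(a, a), cons(e, a)))))  →  cons(cons(0, cons(0, k(cons(e, 0), cons(cons(0, e), cons(e, a))))), k(cons(cons(f(cons(cons(0, a), cons(e, cons(e, e))), cons(0, 0)), cons(a, a)), e), cons(cons(0, e), cons(cons(a, a), cons(e, a)))))   [R3 at 1.2.2]
2. cons(cons(0, cons(0, k(cons(e, 0), cons(cons(0, e), cons(e, a))))), k(cons(cons(f(cons(cons(0, a), cons(e, cons(e, e))), cons(0, 0)), cons(a, a)), e), cons(cons(0, e), cons(cons(a, a), cons(e, a)))))  →  cons(cons(0, cons(0, 0)), k(cons(cons(f(cons(cons(0, a), cons(e, cons(e, e))), cons(0, 0)), cons(a, a)), e), cons(cons(0, e), cons(cons(a, a), cons(e, a)))))   [R6 at 1.2.2]
3. cons(cons(0, cons(0, 0)), k(cons(cons(f(cons(cons(0, a), cons(e, cons(e, e))), cons(0, 0)), cons(a, a)), e), cons(cons(0, e), cons(cons(a, a), cons(e, a)))))  →  cons(cons(0, cons(0, 0)), e)   [R6 at 2]

cons(cons(0, cons(0, 0)), e)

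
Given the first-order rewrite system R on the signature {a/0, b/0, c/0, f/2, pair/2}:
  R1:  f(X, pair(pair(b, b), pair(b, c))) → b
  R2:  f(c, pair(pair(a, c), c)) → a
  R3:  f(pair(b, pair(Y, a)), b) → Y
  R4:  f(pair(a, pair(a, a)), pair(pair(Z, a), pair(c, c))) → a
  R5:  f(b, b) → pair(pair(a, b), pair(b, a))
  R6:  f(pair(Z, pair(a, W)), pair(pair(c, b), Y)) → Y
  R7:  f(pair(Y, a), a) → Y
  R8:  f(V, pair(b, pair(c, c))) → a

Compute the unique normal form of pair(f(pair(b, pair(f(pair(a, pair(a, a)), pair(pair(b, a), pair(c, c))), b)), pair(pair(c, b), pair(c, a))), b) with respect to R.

pair(pair(c, a), b)

1. pair(f(pair(b, pair(f(pair(a, pair(a, a)), pair(pair(b, a), pair(c, c))), b)), pair(pair(c, b), pair(c, a))), b)  →  pair(f(pair(b, pair(a, b)), pair(pair(c, b), pair(c, a))), b)   [R4 at 1.1.2.1]
2. pair(f(pair(b, pair(a, b)), pair(pair(c, b), pair(c, a))), b)  →  pair(pair(c, a), b)   [R6 at 1]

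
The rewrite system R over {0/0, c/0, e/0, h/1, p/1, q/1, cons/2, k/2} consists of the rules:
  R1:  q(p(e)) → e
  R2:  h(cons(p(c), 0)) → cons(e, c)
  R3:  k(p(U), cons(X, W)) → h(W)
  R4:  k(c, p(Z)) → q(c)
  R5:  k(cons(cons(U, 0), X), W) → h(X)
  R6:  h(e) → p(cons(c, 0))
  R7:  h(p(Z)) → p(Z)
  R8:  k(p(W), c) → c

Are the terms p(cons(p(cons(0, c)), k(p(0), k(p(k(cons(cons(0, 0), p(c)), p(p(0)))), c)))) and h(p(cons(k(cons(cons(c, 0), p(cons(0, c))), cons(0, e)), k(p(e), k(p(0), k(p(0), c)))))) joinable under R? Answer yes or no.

Reduce t₁ = p(cons(p(cons(0, c)), k(p(0), k(p(k(cons(cons(0, 0), p(c)), p(p(0)))), c)))):
1. p(cons(p(cons(0, c)), k(p(0), k(p(k(cons(cons(0, 0), p(c)), p(p(0)))), c))))  →  p(cons(p(cons(0, c)), k(p(0), c)))   [R8 at 1.2.2]
2. p(cons(p(cons(0, c)), k(p(0), c)))  →  p(cons(p(cons(0, c)), c))   [R8 at 1.2]

Reduce t₂ = h(p(cons(k(cons(cons(c, 0), p(cons(0, c))), cons(0, e)), k(p(e), k(p(0), k(p(0), c)))))):
1. h(p(cons(k(cons(cons(c, 0), p(cons(0, c))), cons(0, e)), k(p(e), k(p(0), k(p(0), c))))))  →  p(cons(k(cons(cons(c, 0), p(cons(0, c))), cons(0, e)), k(p(e), k(p(0), k(p(0), c)))))   [R7 at ε]
2. p(cons(k(cons(cons(c, 0), p(cons(0, c))), cons(0, e)), k(p(e), k(p(0), k(p(0), c)))))  →  p(cons(h(p(cons(0, c))), k(p(e), k(p(0), k(p(0), c)))))   [R5 at 1.1]
3. p(cons(h(p(cons(0, c))), k(p(e), k(p(0), k(p(0), c)))))  →  p(cons(p(cons(0, c)), k(p(e), k(p(0), k(p(0), c)))))   [R7 at 1.1]
4. p(cons(p(cons(0, c)), k(p(e), k(p(0), k(p(0), c)))))  →  p(cons(p(cons(0, c)), k(p(e), k(p(0), c))))   [R8 at 1.2.2.2]
5. p(cons(p(cons(0, c)), k(p(e), k(p(0), c))))  →  p(cons(p(cons(0, c)), k(p(e), c)))   [R8 at 1.2.2]
6. p(cons(p(cons(0, c)), k(p(e), c)))  →  p(cons(p(cons(0, c)), c))   [R8 at 1.2]

yes — NF(t₁) = p(cons(p(cons(0, c)), c)), NF(t₂) = p(cons(p(cons(0, c)), c))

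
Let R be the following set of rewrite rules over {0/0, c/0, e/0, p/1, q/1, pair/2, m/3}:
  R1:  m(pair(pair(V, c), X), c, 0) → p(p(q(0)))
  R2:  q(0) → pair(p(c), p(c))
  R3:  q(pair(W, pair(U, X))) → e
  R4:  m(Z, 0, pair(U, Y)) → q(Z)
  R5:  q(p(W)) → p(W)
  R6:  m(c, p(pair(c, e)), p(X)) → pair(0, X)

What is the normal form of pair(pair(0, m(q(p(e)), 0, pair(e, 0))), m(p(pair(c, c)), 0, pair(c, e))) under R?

1. pair(pair(0, m(q(p(e)), 0, pair(e, 0))), m(p(pair(c, c)), 0, pair(c, e)))  →  pair(pair(0, q(q(p(e)))), m(p(pair(c, c)), 0, pair(c, e)))   [R4 at 1.2]
2. pair(pair(0, q(q(p(e)))), m(p(pair(c, c)), 0, pair(c, e)))  →  pair(pair(0, q(p(e))), m(p(pair(c, c)), 0, pair(c, e)))   [R5 at 1.2.1]
3. pair(pair(0, q(p(e))), m(p(pair(c, c)), 0, pair(c, e)))  →  pair(pair(0, p(e)), m(p(pair(c, c)), 0, pair(c, e)))   [R5 at 1.2]
4. pair(pair(0, p(e)), m(p(pair(c, c)), 0, pair(c, e)))  →  pair(pair(0, p(e)), q(p(pair(c, c))))   [R4 at 2]
5. pair(pair(0, p(e)), q(p(pair(c, c))))  →  pair(pair(0, p(e)), p(pair(c, c)))   [R5 at 2]

pair(pair(0, p(e)), p(pair(c, c)))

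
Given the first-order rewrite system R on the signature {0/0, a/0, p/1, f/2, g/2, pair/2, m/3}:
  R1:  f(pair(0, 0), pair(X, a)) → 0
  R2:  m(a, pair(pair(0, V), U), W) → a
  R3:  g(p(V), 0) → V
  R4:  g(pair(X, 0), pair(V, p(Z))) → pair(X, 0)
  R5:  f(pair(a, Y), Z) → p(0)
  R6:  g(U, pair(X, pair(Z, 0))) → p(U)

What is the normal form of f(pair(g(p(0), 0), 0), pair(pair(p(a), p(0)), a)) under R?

1. f(pair(g(p(0), 0), 0), pair(pair(p(a), p(0)), a))  →  f(pair(0, 0), pair(pair(p(a), p(0)), a))   [R3 at 1.1]
2. f(pair(0, 0), pair(pair(p(a), p(0)), a))  →  0   [R1 at ε]

0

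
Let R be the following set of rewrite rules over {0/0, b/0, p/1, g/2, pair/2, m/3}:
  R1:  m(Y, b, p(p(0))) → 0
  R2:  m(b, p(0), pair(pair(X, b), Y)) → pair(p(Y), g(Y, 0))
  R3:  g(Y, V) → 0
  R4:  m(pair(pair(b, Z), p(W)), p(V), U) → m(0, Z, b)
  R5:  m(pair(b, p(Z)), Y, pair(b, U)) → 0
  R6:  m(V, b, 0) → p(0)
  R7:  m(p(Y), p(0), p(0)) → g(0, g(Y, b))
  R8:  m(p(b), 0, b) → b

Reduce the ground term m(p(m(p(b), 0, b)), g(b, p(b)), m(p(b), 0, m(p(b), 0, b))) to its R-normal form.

1. m(p(m(p(b), 0, b)), g(b, p(b)), m(p(b), 0, m(p(b), 0, b)))  →  m(p(b), g(b, p(b)), m(p(b), 0, m(p(b), 0, b)))   [R8 at 1.1]
2. m(p(b), g(b, p(b)), m(p(b), 0, m(p(b), 0, b)))  →  m(p(b), 0, m(p(b), 0, m(p(b), 0, b)))   [R3 at 2]
3. m(p(b), 0, m(p(b), 0, m(p(b), 0, b)))  →  m(p(b), 0, m(p(b), 0, b))   [R8 at 3.3]
4. m(p(b), 0, m(p(b), 0, b))  →  m(p(b), 0, b)   [R8 at 3]
5. m(p(b), 0, b)  →  b   [R8 at ε]

b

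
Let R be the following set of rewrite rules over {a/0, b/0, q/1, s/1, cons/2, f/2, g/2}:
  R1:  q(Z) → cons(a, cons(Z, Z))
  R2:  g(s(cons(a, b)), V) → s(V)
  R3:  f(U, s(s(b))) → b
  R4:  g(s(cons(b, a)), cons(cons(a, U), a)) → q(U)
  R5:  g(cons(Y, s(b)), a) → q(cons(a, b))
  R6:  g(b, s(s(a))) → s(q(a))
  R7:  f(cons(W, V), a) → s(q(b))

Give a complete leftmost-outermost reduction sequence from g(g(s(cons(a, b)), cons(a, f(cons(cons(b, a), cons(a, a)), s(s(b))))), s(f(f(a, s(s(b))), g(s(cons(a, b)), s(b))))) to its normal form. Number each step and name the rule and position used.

1. g(g(s(cons(a, b)), cons(a, f(cons(cons(b, a), cons(a, a)), s(s(b))))), s(f(f(a, s(s(b))), g(s(cons(a, b)), s(b)))))  →  g(s(cons(a, f(cons(cons(b, a), cons(a, a)), s(s(b))))), s(f(f(a, s(s(b))), g(s(cons(a, b)), s(b)))))   [R2 at 1]
2. g(s(cons(a, f(cons(cons(b, a), cons(a, a)), s(s(b))))), s(f(f(a, s(s(b))), g(s(cons(a, b)), s(b)))))  →  g(s(cons(a, b)), s(f(f(a, s(s(b))), g(s(cons(a, b)), s(b)))))   [R3 at 1.1.2]
3. g(s(cons(a, b)), s(f(f(a, s(s(b))), g(s(cons(a, b)), s(b)))))  →  s(s(f(f(a, s(s(b))), g(s(cons(a, b)), s(b)))))   [R2 at ε]
4. s(s(f(f(a, s(s(b))), g(s(cons(a, b)), s(b)))))  →  s(s(f(b, g(s(cons(a, b)), s(b)))))   [R3 at 1.1.1]
5. s(s(f(b, g(s(cons(a, b)), s(b)))))  →  s(s(f(b, s(s(b)))))   [R2 at 1.1.2]
6. s(s(f(b, s(s(b)))))  →  s(s(b))   [R3 at 1.1]

s(s(b))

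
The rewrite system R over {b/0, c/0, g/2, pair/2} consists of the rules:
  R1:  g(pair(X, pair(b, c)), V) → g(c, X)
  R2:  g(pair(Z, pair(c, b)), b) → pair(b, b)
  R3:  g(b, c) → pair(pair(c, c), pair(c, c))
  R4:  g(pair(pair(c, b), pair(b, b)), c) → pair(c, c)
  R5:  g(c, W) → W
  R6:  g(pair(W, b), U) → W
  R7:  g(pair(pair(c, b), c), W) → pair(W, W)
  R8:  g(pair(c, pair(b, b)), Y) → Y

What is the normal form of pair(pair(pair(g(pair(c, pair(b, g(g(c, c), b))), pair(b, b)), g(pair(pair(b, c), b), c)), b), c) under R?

1. pair(pair(pair(g(pair(c, pair(b, g(g(c, c), b))), pair(b, b)), g(pair(pair(b, c), b), c)), b), c)  →  pair(pair(pair(g(pair(c, pair(b, g(c, b))), pair(b, b)), g(pair(pair(b, c), b), c)), b), c)   [R5 at 1.1.1.1.2.2.1]
2. pair(pair(pair(g(pair(c, pair(b, g(c, b))), pair(b, b)), g(pair(pair(b, c), b), c)), b), c)  →  pair(pair(pair(g(pair(c, pair(b, b)), pair(b, b)), g(pair(pair(b, c), b), c)), b), c)   [R5 at 1.1.1.1.2.2]
3. pair(pair(pair(g(pair(c, pair(b, b)), pair(b, b)), g(pair(pair(b, c), b), c)), b), c)  →  pair(pair(pair(pair(b, b), g(pair(pair(b, c), b), c)), b), c)   [R8 at 1.1.1]
4. pair(pair(pair(pair(b, b), g(pair(pair(b, c), b), c)), b), c)  →  pair(pair(pair(pair(b, b), pair(b, c)), b), c)   [R6 at 1.1.2]

pair(pair(pair(pair(b, b), pair(b, c)), b), c)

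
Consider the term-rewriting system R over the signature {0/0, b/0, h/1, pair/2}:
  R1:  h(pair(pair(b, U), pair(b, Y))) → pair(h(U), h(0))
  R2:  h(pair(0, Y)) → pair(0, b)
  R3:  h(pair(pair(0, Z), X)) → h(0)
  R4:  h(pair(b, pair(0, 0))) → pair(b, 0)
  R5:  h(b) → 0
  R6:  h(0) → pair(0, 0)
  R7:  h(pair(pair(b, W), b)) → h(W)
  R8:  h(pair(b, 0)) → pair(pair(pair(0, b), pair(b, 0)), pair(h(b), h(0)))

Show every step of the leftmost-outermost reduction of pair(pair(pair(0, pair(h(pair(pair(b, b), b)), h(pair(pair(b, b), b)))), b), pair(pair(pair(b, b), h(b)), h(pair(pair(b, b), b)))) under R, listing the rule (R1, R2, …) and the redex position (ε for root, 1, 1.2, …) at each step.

1. pair(pair(pair(0, pair(h(pair(pair(b, b), b)), h(pair(pair(b, b), b)))), b), pair(pair(pair(b, b), h(b)), h(pair(pair(b, b), b))))  →  pair(pair(pair(0, pair(h(b), h(pair(pair(b, b), b)))), b), pair(pair(pair(b, b), h(b)), h(pair(pair(b, b), b))))   [R7 at 1.1.2.1]
2. pair(pair(pair(0, pair(h(b), h(pair(pair(b, b), b)))), b), pair(pair(pair(b, b), h(b)), h(pair(pair(b, b), b))))  →  pair(pair(pair(0, pair(0, h(pair(pair(b, b), b)))), b), pair(pair(pair(b, b), h(b)), h(pair(pair(b, b), b))))   [R5 at 1.1.2.1]
3. pair(pair(pair(0, pair(0, h(pair(pair(b, b), b)))), b), pair(pair(pair(b, b), h(b)), h(pair(pair(b, b), b))))  →  pair(pair(pair(0, pair(0, h(b))), b), pair(pair(pair(b, b), h(b)), h(pair(pair(b, b), b))))   [R7 at 1.1.2.2]
4. pair(pair(pair(0, pair(0, h(b))), b), pair(pair(pair(b, b), h(b)), h(pair(pair(b, b), b))))  →  pair(pair(pair(0, pair(0, 0)), b), pair(pair(pair(b, b), h(b)), h(pair(pair(b, b), b))))   [R5 at 1.1.2.2]
5. pair(pair(pair(0, pair(0, 0)), b), pair(pair(pair(b, b), h(b)), h(pair(pair(b, b), b))))  →  pair(pair(pair(0, pair(0, 0)), b), pair(pair(pair(b, b), 0), h(pair(pair(b, b), b))))   [R5 at 2.1.2]
6. pair(pair(pair(0, pair(0, 0)), b), pair(pair(pair(b, b), 0), h(pair(pair(b, b), b))))  →  pair(pair(pair(0, pair(0, 0)), b), pair(pair(pair(b, b), 0), h(b)))   [R7 at 2.2]
7. pair(pair(pair(0, pair(0, 0)), b), pair(pair(pair(b, b), 0), h(b)))  →  pair(pair(pair(0, pair(0, 0)), b), pair(pair(pair(b, b), 0), 0))   [R5 at 2.2]

pair(pair(pair(0, pair(0, 0)), b), pair(pair(pair(b, b), 0), 0))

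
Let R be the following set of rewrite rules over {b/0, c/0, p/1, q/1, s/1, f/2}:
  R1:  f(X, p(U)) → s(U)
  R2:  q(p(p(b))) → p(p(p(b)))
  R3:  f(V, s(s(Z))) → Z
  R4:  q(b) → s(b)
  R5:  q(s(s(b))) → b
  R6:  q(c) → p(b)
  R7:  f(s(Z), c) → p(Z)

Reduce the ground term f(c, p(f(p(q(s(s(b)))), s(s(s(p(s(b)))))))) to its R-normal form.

1. f(c, p(f(p(q(s(s(b)))), s(s(s(p(s(b))))))))  →  s(f(p(q(s(s(b)))), s(s(s(p(s(b)))))))   [R1 at ε]
2. s(f(p(q(s(s(b)))), s(s(s(p(s(b)))))))  →  s(s(p(s(b))))   [R3 at 1]

s(s(p(s(b))))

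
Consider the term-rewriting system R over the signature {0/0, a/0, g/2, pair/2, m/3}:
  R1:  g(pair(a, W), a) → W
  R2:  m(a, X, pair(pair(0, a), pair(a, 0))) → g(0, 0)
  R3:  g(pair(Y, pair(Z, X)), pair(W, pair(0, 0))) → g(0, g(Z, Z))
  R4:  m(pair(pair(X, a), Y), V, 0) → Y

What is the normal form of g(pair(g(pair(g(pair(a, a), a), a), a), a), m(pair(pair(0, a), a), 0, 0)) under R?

1. g(pair(g(pair(g(pair(a, a), a), a), a), a), m(pair(pair(0, a), a), 0, 0))  →  g(pair(g(pair(a, a), a), a), m(pair(pair(0, a), a), 0, 0))   [R1 at 1.1.1.1]
2. g(pair(g(pair(a, a), a), a), m(pair(pair(0, a), a), 0, 0))  →  g(pair(a, a), m(pair(pair(0, a), a), 0, 0))   [R1 at 1.1]
3. g(pair(a, a), m(pair(pair(0, a), a), 0, 0))  →  g(pair(a, a), a)   [R4 at 2]
4. g(pair(a, a), a)  →  a   [R1 at ε]

a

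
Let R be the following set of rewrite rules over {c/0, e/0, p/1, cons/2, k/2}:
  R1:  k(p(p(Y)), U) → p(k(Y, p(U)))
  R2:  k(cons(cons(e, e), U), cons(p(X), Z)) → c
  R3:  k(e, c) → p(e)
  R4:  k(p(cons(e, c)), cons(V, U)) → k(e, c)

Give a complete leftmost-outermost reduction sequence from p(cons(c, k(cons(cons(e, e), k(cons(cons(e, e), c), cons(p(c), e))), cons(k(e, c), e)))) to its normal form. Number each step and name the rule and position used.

p(cons(c, c))

1. p(cons(c, k(cons(cons(e, e), k(cons(cons(e, e), c), cons(p(c), e))), cons(k(e, c), e))))  →  p(cons(c, k(cons(cons(e, e), c), cons(k(e, c), e))))   [R2 at 1.2.1.2]
2. p(cons(c, k(cons(cons(e, e), c), cons(k(e, c), e))))  →  p(cons(c, k(cons(cons(e, e), c), cons(p(e), e))))   [R3 at 1.2.2.1]
3. p(cons(c, k(cons(cons(e, e), c), cons(p(e), e))))  →  p(cons(c, c))   [R2 at 1.2]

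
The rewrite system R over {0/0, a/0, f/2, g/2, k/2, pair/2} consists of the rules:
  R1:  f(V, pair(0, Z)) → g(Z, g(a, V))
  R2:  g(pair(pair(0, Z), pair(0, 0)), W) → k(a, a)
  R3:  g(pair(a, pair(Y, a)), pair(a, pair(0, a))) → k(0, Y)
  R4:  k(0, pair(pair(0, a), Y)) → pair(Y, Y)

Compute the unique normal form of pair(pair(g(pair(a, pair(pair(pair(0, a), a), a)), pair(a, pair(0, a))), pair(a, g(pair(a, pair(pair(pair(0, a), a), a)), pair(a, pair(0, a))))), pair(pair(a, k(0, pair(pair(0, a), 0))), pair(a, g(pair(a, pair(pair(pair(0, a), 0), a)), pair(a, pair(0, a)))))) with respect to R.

pair(pair(pair(a, a), pair(a, pair(a, a))), pair(pair(a, pair(0, 0)), pair(a, pair(0, 0))))

1. pair(pair(g(pair(a, pair(pair(pair(0, a), a), a)), pair(a, pair(0, a))), pair(a, g(pair(a, pair(pair(pair(0, a), a), a)), pair(a, pair(0, a))))), pair(pair(a, k(0, pair(pair(0, a), 0))), pair(a, g(pair(a, pair(pair(pair(0, a), 0), a)), pair(a, pair(0, a))))))  →  pair(pair(k(0, pair(pair(0, a), a)), pair(a, g(pair(a, pair(pair(pair(0, a), a), a)), pair(a, pair(0, a))))), pair(pair(a, k(0, pair(pair(0, a), 0))), pair(a, g(pair(a, pair(pair(pair(0, a), 0), a)), pair(a, pair(0, a))))))   [R3 at 1.1]
2. pair(pair(k(0, pair(pair(0, a), a)), pair(a, g(pair(a, pair(pair(pair(0, a), a), a)), pair(a, pair(0, a))))), pair(pair(a, k(0, pair(pair(0, a), 0))), pair(a, g(pair(a, pair(pair(pair(0, a), 0), a)), pair(a, pair(0, a))))))  →  pair(pair(pair(a, a), pair(a, g(pair(a, pair(pair(pair(0, a), a), a)), pair(a, pair(0, a))))), pair(pair(a, k(0, pair(pair(0, a), 0))), pair(a, g(pair(a, pair(pair(pair(0, a), 0), a)), pair(a, pair(0, a))))))   [R4 at 1.1]
3. pair(pair(pair(a, a), pair(a, g(pair(a, pair(pair(pair(0, a), a), a)), pair(a, pair(0, a))))), pair(pair(a, k(0, pair(pair(0, a), 0))), pair(a, g(pair(a, pair(pair(pair(0, a), 0), a)), pair(a, pair(0, a))))))  →  pair(pair(pair(a, a), pair(a, k(0, pair(pair(0, a), a)))), pair(pair(a, k(0, pair(pair(0, a), 0))), pair(a, g(pair(a, pair(pair(pair(0, a), 0), a)), pair(a, pair(0, a))))))   [R3 at 1.2.2]
4. pair(pair(pair(a, a), pair(a, k(0, pair(pair(0, a), a)))), pair(pair(a, k(0, pair(pair(0, a), 0))), pair(a, g(pair(a, pair(pair(pair(0, a), 0), a)), pair(a, pair(0, a))))))  →  pair(pair(pair(a, a), pair(a, pair(a, a))), pair(pair(a, k(0, pair(pair(0, a), 0))), pair(a, g(pair(a, pair(pair(pair(0, a), 0), a)), pair(a, pair(0, a))))))   [R4 at 1.2.2]
5. pair(pair(pair(a, a), pair(a, pair(a, a))), pair(pair(a, k(0, pair(pair(0, a), 0))), pair(a, g(pair(a, pair(pair(pair(0, a), 0), a)), pair(a, pair(0, a))))))  →  pair(pair(pair(a, a), pair(a, pair(a, a))), pair(pair(a, pair(0, 0)), pair(a, g(pair(a, pair(pair(pair(0, a), 0), a)), pair(a, pair(0, a))))))   [R4 at 2.1.2]
6. pair(pair(pair(a, a), pair(a, pair(a, a))), pair(pair(a, pair(0, 0)), pair(a, g(pair(a, pair(pair(pair(0, a), 0), a)), pair(a, pair(0, a))))))  →  pair(pair(pair(a, a), pair(a, pair(a, a))), pair(pair(a, pair(0, 0)), pair(a, k(0, pair(pair(0, a), 0)))))   [R3 at 2.2.2]
7. pair(pair(pair(a, a), pair(a, pair(a, a))), pair(pair(a, pair(0, 0)), pair(a, k(0, pair(pair(0, a), 0)))))  →  pair(pair(pair(a, a), pair(a, pair(a, a))), pair(pair(a, pair(0, 0)), pair(a, pair(0, 0))))   [R4 at 2.2.2]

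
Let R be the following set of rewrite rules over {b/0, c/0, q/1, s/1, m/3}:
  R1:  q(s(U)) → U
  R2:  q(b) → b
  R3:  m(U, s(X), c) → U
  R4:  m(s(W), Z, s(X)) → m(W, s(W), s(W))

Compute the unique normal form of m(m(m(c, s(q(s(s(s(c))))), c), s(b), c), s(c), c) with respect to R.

c

1. m(m(m(c, s(q(s(s(s(c))))), c), s(b), c), s(c), c)  →  m(m(c, s(q(s(s(s(c))))), c), s(b), c)   [R3 at ε]
2. m(m(c, s(q(s(s(s(c))))), c), s(b), c)  →  m(c, s(q(s(s(s(c))))), c)   [R3 at ε]
3. m(c, s(q(s(s(s(c))))), c)  →  c   [R3 at ε]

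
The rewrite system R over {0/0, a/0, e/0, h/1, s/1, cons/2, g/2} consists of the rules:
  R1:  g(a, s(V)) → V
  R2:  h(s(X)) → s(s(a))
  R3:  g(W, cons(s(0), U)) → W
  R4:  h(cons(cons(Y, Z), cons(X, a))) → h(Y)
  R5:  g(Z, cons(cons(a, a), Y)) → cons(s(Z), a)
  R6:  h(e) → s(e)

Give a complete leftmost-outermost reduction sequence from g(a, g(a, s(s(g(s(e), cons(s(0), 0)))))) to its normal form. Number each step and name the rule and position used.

1. g(a, g(a, s(s(g(s(e), cons(s(0), 0))))))  →  g(a, s(g(s(e), cons(s(0), 0))))   [R1 at 2]
2. g(a, s(g(s(e), cons(s(0), 0))))  →  g(s(e), cons(s(0), 0))   [R1 at ε]
3. g(s(e), cons(s(0), 0))  →  s(e)   [R3 at ε]

s(e)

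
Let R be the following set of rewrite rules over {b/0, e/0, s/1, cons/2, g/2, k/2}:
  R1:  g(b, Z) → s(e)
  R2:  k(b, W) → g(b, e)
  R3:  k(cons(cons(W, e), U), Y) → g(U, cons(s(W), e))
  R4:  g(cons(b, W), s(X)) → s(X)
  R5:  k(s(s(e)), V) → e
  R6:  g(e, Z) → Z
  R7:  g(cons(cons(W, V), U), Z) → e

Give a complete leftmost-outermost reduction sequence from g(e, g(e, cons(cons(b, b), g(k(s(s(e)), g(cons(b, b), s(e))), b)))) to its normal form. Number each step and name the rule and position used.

cons(cons(b, b), b)

1. g(e, g(e, cons(cons(b, b), g(k(s(s(e)), g(cons(b, b), s(e))), b))))  →  g(e, cons(cons(b, b), g(k(s(s(e)), g(cons(b, b), s(e))), b)))   [R6 at ε]
2. g(e, cons(cons(b, b), g(k(s(s(e)), g(cons(b, b), s(e))), b)))  →  cons(cons(b, b), g(k(s(s(e)), g(cons(b, b), s(e))), b))   [R6 at ε]
3. cons(cons(b, b), g(k(s(s(e)), g(cons(b, b), s(e))), b))  →  cons(cons(b, b), g(e, b))   [R5 at 2.1]
4. cons(cons(b, b), g(e, b))  →  cons(cons(b, b), b)   [R6 at 2]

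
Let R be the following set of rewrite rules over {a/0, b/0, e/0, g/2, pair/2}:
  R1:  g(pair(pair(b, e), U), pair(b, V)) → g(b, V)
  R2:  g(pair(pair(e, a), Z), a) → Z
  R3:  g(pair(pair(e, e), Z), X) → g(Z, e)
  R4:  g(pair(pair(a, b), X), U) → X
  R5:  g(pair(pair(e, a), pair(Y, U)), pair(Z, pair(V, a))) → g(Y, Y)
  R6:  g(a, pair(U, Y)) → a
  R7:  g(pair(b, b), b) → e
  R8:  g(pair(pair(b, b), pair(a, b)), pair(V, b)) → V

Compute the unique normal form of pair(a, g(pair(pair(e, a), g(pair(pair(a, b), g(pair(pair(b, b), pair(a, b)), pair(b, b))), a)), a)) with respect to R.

pair(a, b)

1. pair(a, g(pair(pair(e, a), g(pair(pair(a, b), g(pair(pair(b, b), pair(a, b)), pair(b, b))), a)), a))  →  pair(a, g(pair(pair(a, b), g(pair(pair(b, b), pair(a, b)), pair(b, b))), a))   [R2 at 2]
2. pair(a, g(pair(pair(a, b), g(pair(pair(b, b), pair(a, b)), pair(b, b))), a))  →  pair(a, g(pair(pair(b, b), pair(a, b)), pair(b, b)))   [R4 at 2]
3. pair(a, g(pair(pair(b, b), pair(a, b)), pair(b, b)))  →  pair(a, b)   [R8 at 2]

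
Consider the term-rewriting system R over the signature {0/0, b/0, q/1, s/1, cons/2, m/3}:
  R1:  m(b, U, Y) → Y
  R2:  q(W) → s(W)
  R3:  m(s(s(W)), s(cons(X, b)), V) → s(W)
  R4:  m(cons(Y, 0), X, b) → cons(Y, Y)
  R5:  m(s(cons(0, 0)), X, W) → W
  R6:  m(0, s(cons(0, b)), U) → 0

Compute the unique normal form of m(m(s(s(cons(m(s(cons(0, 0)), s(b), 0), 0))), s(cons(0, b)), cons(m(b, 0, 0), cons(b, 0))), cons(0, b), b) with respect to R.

b

1. m(m(s(s(cons(m(s(cons(0, 0)), s(b), 0), 0))), s(cons(0, b)), cons(m(b, 0, 0), cons(b, 0))), cons(0, b), b)  →  m(s(cons(m(s(cons(0, 0)), s(b), 0), 0)), cons(0, b), b)   [R3 at 1]
2. m(s(cons(m(s(cons(0, 0)), s(b), 0), 0)), cons(0, b), b)  →  m(s(cons(0, 0)), cons(0, b), b)   [R5 at 1.1.1]
3. m(s(cons(0, 0)), cons(0, b), b)  →  b   [R5 at ε]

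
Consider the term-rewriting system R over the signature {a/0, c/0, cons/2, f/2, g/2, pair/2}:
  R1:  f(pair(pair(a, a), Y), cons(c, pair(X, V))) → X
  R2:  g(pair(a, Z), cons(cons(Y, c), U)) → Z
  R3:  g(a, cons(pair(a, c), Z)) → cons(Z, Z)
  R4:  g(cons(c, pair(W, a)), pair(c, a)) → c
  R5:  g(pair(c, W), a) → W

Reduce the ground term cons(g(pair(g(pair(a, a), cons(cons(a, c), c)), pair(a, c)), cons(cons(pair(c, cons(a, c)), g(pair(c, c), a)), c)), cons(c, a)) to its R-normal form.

cons(pair(a, c), cons(c, a))

1. cons(g(pair(g(pair(a, a), cons(cons(a, c), c)), pair(a, c)), cons(cons(pair(c, cons(a, c)), g(pair(c, c), a)), c)), cons(c, a))  →  cons(g(pair(a, pair(a, c)), cons(cons(pair(c, cons(a, c)), g(pair(c, c), a)), c)), cons(c, a))   [R2 at 1.1.1]
2. cons(g(pair(a, pair(a, c)), cons(cons(pair(c, cons(a, c)), g(pair(c, c), a)), c)), cons(c, a))  →  cons(g(pair(a, pair(a, c)), cons(cons(pair(c, cons(a, c)), c), c)), cons(c, a))   [R5 at 1.2.1.2]
3. cons(g(pair(a, pair(a, c)), cons(cons(pair(c, cons(a, c)), c), c)), cons(c, a))  →  cons(pair(a, c), cons(c, a))   [R2 at 1]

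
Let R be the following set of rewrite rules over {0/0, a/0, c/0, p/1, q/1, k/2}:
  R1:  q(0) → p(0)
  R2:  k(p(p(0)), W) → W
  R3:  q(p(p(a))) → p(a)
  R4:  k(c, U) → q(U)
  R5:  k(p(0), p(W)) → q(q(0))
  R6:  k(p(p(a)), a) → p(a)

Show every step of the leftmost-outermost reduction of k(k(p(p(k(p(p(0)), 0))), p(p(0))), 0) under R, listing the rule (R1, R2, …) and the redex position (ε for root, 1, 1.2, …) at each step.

1. k(k(p(p(k(p(p(0)), 0))), p(p(0))), 0)  →  k(k(p(p(0)), p(p(0))), 0)   [R2 at 1.1.1.1]
2. k(k(p(p(0)), p(p(0))), 0)  →  k(p(p(0)), 0)   [R2 at 1]
3. k(p(p(0)), 0)  →  0   [R2 at ε]

0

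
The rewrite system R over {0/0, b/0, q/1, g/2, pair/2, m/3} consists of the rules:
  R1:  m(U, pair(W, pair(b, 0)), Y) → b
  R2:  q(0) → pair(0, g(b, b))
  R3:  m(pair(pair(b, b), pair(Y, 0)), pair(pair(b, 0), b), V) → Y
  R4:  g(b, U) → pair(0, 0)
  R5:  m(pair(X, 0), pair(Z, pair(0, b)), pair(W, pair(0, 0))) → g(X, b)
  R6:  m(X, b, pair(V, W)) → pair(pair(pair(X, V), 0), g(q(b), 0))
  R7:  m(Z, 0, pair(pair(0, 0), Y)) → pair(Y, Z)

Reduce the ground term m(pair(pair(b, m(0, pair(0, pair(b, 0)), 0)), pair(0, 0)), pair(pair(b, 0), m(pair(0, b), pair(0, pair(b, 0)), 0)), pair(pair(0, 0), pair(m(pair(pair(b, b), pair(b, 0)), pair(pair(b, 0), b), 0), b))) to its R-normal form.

0

1. m(pair(pair(b, m(0, pair(0, pair(b, 0)), 0)), pair(0, 0)), pair(pair(b, 0), m(pair(0, b), pair(0, pair(b, 0)), 0)), pair(pair(0, 0), pair(m(pair(pair(b, b), pair(b, 0)), pair(pair(b, 0), b), 0), b)))  →  m(pair(pair(b, b), pair(0, 0)), pair(pair(b, 0), m(pair(0, b), pair(0, pair(b, 0)), 0)), pair(pair(0, 0), pair(m(pair(pair(b, b), pair(b, 0)), pair(pair(b, 0), b), 0), b)))   [R1 at 1.1.2]
2. m(pair(pair(b, b), pair(0, 0)), pair(pair(b, 0), m(pair(0, b), pair(0, pair(b, 0)), 0)), pair(pair(0, 0), pair(m(pair(pair(b, b), pair(b, 0)), pair(pair(b, 0), b), 0), b)))  →  m(pair(pair(b, b), pair(0, 0)), pair(pair(b, 0), b), pair(pair(0, 0), pair(m(pair(pair(b, b), pair(b, 0)), pair(pair(b, 0), b), 0), b)))   [R1 at 2.2]
3. m(pair(pair(b, b), pair(0, 0)), pair(pair(b, 0), b), pair(pair(0, 0), pair(m(pair(pair(b, b), pair(b, 0)), pair(pair(b, 0), b), 0), b)))  →  0   [R3 at ε]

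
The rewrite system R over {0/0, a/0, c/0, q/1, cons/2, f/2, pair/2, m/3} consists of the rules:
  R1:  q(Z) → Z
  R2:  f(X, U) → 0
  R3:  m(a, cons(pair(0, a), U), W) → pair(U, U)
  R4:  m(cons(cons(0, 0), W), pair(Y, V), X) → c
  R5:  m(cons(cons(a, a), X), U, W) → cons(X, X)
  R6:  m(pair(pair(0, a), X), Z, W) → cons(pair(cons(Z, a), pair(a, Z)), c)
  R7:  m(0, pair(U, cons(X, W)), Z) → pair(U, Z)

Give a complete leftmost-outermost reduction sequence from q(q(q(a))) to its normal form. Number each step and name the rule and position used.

a

1. q(q(q(a)))  →  q(q(a))   [R1 at ε]
2. q(q(a))  →  q(a)   [R1 at ε]
3. q(a)  →  a   [R1 at ε]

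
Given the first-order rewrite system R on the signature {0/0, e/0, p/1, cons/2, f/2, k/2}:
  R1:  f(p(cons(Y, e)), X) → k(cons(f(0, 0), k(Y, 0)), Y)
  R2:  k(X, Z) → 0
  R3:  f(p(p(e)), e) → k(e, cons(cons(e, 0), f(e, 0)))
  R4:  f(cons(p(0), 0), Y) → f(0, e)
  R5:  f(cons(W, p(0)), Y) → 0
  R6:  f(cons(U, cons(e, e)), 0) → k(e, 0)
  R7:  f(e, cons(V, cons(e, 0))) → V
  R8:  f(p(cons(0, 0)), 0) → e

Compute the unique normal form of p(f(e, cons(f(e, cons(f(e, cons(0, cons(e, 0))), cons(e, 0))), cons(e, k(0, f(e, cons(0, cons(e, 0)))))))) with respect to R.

1. p(f(e, cons(f(e, cons(f(e, cons(0, cons(e, 0))), cons(e, 0))), cons(e, k(0, f(e, cons(0, cons(e, 0))))))))  →  p(f(e, cons(f(e, cons(0, cons(e, 0))), cons(e, k(0, f(e, cons(0, cons(e, 0))))))))   [R7 at 1.2.1]
2. p(f(e, cons(f(e, cons(0, cons(e, 0))), cons(e, k(0, f(e, cons(0, cons(e, 0))))))))  →  p(f(e, cons(0, cons(e, k(0, f(e, cons(0, cons(e, 0))))))))   [R7 at 1.2.1]
3. p(f(e, cons(0, cons(e, k(0, f(e, cons(0, cons(e, 0))))))))  →  p(f(e, cons(0, cons(e, 0))))   [R2 at 1.2.2.2]
4. p(f(e, cons(0, cons(e, 0))))  →  p(0)   [R7 at 1]

p(0)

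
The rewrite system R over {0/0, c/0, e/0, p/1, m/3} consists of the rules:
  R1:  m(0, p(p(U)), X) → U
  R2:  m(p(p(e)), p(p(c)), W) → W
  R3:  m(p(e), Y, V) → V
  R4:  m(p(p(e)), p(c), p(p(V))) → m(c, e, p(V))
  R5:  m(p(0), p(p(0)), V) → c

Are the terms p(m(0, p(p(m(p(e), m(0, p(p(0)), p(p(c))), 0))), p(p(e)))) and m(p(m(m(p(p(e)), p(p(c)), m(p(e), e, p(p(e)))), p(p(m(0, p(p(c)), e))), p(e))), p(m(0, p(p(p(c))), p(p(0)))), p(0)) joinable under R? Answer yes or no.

Reduce t₁ = p(m(0, p(p(m(p(e), m(0, p(p(0)), p(p(c))), 0))), p(p(e)))):
1. p(m(0, p(p(m(p(e), m(0, p(p(0)), p(p(c))), 0))), p(p(e))))  →  p(m(p(e), m(0, p(p(0)), p(p(c))), 0))   [R1 at 1]
2. p(m(p(e), m(0, p(p(0)), p(p(c))), 0))  →  p(0)   [R3 at 1]

Reduce t₂ = m(p(m(m(p(p(e)), p(p(c)), m(p(e), e, p(p(e)))), p(p(m(0, p(p(c)), e))), p(e))), p(m(0, p(p(p(c))), p(p(0)))), p(0)):
1. m(p(m(m(p(p(e)), p(p(c)), m(p(e), e, p(p(e)))), p(p(m(0, p(p(c)), e))), p(e))), p(m(0, p(p(p(c))), p(p(0)))), p(0))  →  m(p(m(m(p(e), e, p(p(e))), p(p(m(0, p(p(c)), e))), p(e))), p(m(0, p(p(p(c))), p(p(0)))), p(0))   [R2 at 1.1.1]
2. m(p(m(m(p(e), e, p(p(e))), p(p(m(0, p(p(c)), e))), p(e))), p(m(0, p(p(p(c))), p(p(0)))), p(0))  →  m(p(m(p(p(e)), p(p(m(0, p(p(c)), e))), p(e))), p(m(0, p(p(p(c))), p(p(0)))), p(0))   [R3 at 1.1.1]
3. m(p(m(p(p(e)), p(p(m(0, p(p(c)), e))), p(e))), p(m(0, p(p(p(c))), p(p(0)))), p(0))  →  m(p(m(p(p(e)), p(p(c)), p(e))), p(m(0, p(p(p(c))), p(p(0)))), p(0))   [R1 at 1.1.2.1.1]
4. m(p(m(p(p(e)), p(p(c)), p(e))), p(m(0, p(p(p(c))), p(p(0)))), p(0))  →  m(p(p(e)), p(m(0, p(p(p(c))), p(p(0)))), p(0))   [R2 at 1.1]
5. m(p(p(e)), p(m(0, p(p(p(c))), p(p(0)))), p(0))  →  m(p(p(e)), p(p(c)), p(0))   [R1 at 2.1]
6. m(p(p(e)), p(p(c)), p(0))  →  p(0)   [R2 at ε]

yes — NF(t₁) = p(0), NF(t₂) = p(0)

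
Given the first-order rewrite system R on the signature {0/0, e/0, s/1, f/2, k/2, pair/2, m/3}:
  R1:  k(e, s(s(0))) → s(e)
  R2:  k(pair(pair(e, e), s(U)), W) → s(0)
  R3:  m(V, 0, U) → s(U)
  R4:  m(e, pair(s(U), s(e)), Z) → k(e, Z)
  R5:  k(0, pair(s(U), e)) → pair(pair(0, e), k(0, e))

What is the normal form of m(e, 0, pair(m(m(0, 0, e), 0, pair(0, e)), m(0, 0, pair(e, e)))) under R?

s(pair(s(pair(0, e)), s(pair(e, e))))

1. m(e, 0, pair(m(m(0, 0, e), 0, pair(0, e)), m(0, 0, pair(e, e))))  →  s(pair(m(m(0, 0, e), 0, pair(0, e)), m(0, 0, pair(e, e))))   [R3 at ε]
2. s(pair(m(m(0, 0, e), 0, pair(0, e)), m(0, 0, pair(e, e))))  →  s(pair(s(pair(0, e)), m(0, 0, pair(e, e))))   [R3 at 1.1]
3. s(pair(s(pair(0, e)), m(0, 0, pair(e, e))))  →  s(pair(s(pair(0, e)), s(pair(e, e))))   [R3 at 1.2]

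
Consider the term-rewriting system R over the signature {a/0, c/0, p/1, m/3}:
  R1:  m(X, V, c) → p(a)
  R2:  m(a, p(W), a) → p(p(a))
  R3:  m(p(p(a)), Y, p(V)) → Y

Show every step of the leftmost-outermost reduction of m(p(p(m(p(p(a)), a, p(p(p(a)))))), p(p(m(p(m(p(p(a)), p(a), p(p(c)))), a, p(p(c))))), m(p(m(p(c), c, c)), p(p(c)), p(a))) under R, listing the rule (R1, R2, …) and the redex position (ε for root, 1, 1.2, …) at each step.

p(p(a))

1. m(p(p(m(p(p(a)), a, p(p(p(a)))))), p(p(m(p(m(p(p(a)), p(a), p(p(c)))), a, p(p(c))))), m(p(m(p(c), c, c)), p(p(c)), p(a)))  →  m(p(p(a)), p(p(m(p(m(p(p(a)), p(a), p(p(c)))), a, p(p(c))))), m(p(m(p(c), c, c)), p(p(c)), p(a)))   [R3 at 1.1.1]
2. m(p(p(a)), p(p(m(p(m(p(p(a)), p(a), p(p(c)))), a, p(p(c))))), m(p(m(p(c), c, c)), p(p(c)), p(a)))  →  m(p(p(a)), p(p(m(p(p(a)), a, p(p(c))))), m(p(m(p(c), c, c)), p(p(c)), p(a)))   [R3 at 2.1.1.1.1]
3. m(p(p(a)), p(p(m(p(p(a)), a, p(p(c))))), m(p(m(p(c), c, c)), p(p(c)), p(a)))  →  m(p(p(a)), p(p(a)), m(p(m(p(c), c, c)), p(p(c)), p(a)))   [R3 at 2.1.1]
4. m(p(p(a)), p(p(a)), m(p(m(p(c), c, c)), p(p(c)), p(a)))  →  m(p(p(a)), p(p(a)), m(p(p(a)), p(p(c)), p(a)))   [R1 at 3.1.1]
5. m(p(p(a)), p(p(a)), m(p(p(a)), p(p(c)), p(a)))  →  m(p(p(a)), p(p(a)), p(p(c)))   [R3 at 3]
6. m(p(p(a)), p(p(a)), p(p(c)))  →  p(p(a))   [R3 at ε]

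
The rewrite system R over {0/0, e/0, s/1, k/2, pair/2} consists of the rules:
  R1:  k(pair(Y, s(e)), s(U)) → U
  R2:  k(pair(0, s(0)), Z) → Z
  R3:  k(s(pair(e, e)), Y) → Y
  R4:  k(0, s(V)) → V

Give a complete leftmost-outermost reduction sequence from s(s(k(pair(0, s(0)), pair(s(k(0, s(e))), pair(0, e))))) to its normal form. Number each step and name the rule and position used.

1. s(s(k(pair(0, s(0)), pair(s(k(0, s(e))), pair(0, e)))))  →  s(s(pair(s(k(0, s(e))), pair(0, e))))   [R2 at 1.1]
2. s(s(pair(s(k(0, s(e))), pair(0, e))))  →  s(s(pair(s(e), pair(0, e))))   [R4 at 1.1.1.1]

s(s(pair(s(e), pair(0, e))))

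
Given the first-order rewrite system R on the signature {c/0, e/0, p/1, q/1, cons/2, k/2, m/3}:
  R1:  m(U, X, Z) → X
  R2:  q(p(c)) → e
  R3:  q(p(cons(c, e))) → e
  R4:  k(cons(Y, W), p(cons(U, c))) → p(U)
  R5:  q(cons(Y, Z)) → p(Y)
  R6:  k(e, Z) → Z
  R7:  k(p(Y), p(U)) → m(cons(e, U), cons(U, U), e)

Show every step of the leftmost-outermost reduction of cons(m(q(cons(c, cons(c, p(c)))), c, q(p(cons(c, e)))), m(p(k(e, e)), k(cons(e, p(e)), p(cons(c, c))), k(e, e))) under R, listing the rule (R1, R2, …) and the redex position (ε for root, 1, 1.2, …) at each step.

cons(c, p(c))

1. cons(m(q(cons(c, cons(c, p(c)))), c, q(p(cons(c, e)))), m(p(k(e, e)), k(cons(e, p(e)), p(cons(c, c))), k(e, e)))  →  cons(c, m(p(k(e, e)), k(cons(e, p(e)), p(cons(c, c))), k(e, e)))   [R1 at 1]
2. cons(c, m(p(k(e, e)), k(cons(e, p(e)), p(cons(c, c))), k(e, e)))  →  cons(c, k(cons(e, p(e)), p(cons(c, c))))   [R1 at 2]
3. cons(c, k(cons(e, p(e)), p(cons(c, c))))  →  cons(c, p(c))   [R4 at 2]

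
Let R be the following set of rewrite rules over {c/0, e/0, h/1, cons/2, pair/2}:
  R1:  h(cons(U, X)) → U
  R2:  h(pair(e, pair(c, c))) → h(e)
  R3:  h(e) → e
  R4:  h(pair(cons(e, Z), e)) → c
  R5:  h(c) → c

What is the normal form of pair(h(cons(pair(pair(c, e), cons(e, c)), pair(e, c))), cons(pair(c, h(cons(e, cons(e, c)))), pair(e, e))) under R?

pair(pair(pair(c, e), cons(e, c)), cons(pair(c, e), pair(e, e)))

1. pair(h(cons(pair(pair(c, e), cons(e, c)), pair(e, c))), cons(pair(c, h(cons(e, cons(e, c)))), pair(e, e)))  →  pair(pair(pair(c, e), cons(e, c)), cons(pair(c, h(cons(e, cons(e, c)))), pair(e, e)))   [R1 at 1]
2. pair(pair(pair(c, e), cons(e, c)), cons(pair(c, h(cons(e, cons(e, c)))), pair(e, e)))  →  pair(pair(pair(c, e), cons(e, c)), cons(pair(c, e), pair(e, e)))   [R1 at 2.1.2]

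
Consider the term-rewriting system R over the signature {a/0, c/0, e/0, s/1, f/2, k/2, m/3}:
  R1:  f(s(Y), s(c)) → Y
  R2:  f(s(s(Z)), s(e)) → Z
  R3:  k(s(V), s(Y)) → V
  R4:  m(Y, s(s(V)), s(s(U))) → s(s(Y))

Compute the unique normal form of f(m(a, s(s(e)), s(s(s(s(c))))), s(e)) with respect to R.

a

1. f(m(a, s(s(e)), s(s(s(s(c))))), s(e))  →  f(s(s(a)), s(e))   [R4 at 1]
2. f(s(s(a)), s(e))  →  a   [R2 at ε]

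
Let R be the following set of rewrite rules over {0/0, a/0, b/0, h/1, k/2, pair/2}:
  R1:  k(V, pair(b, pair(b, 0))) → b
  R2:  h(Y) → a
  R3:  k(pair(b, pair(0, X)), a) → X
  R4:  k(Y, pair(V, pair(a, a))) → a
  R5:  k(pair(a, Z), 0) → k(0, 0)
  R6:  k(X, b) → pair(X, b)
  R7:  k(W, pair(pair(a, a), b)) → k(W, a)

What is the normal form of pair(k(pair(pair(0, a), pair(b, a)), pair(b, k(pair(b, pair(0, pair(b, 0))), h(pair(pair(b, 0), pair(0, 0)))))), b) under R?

pair(b, b)

1. pair(k(pair(pair(0, a), pair(b, a)), pair(b, k(pair(b, pair(0, pair(b, 0))), h(pair(pair(b, 0), pair(0, 0)))))), b)  →  pair(k(pair(pair(0, a), pair(b, a)), pair(b, k(pair(b, pair(0, pair(b, 0))), a))), b)   [R2 at 1.2.2.2]
2. pair(k(pair(pair(0, a), pair(b, a)), pair(b, k(pair(b, pair(0, pair(b, 0))), a))), b)  →  pair(k(pair(pair(0, a), pair(b, a)), pair(b, pair(b, 0))), b)   [R3 at 1.2.2]
3. pair(k(pair(pair(0, a), pair(b, a)), pair(b, pair(b, 0))), b)  →  pair(b, b)   [R1 at 1]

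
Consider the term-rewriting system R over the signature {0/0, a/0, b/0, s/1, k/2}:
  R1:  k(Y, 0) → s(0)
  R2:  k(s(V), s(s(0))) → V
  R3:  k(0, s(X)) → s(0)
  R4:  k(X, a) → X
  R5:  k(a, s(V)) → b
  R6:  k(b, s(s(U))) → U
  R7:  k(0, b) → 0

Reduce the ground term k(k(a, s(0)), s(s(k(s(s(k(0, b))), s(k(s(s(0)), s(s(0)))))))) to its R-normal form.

1. k(k(a, s(0)), s(s(k(s(s(k(0, b))), s(k(s(s(0)), s(s(0))))))))  →  k(b, s(s(k(s(s(k(0, b))), s(k(s(s(0)), s(s(0))))))))   [R5 at 1]
2. k(b, s(s(k(s(s(k(0, b))), s(k(s(s(0)), s(s(0))))))))  →  k(s(s(k(0, b))), s(k(s(s(0)), s(s(0)))))   [R6 at ε]
3. k(s(s(k(0, b))), s(k(s(s(0)), s(s(0)))))  →  k(s(s(0)), s(k(s(s(0)), s(s(0)))))   [R7 at 1.1.1]
4. k(s(s(0)), s(k(s(s(0)), s(s(0)))))  →  k(s(s(0)), s(s(0)))   [R2 at 2.1]
5. k(s(s(0)), s(s(0)))  →  s(0)   [R2 at ε]

s(0)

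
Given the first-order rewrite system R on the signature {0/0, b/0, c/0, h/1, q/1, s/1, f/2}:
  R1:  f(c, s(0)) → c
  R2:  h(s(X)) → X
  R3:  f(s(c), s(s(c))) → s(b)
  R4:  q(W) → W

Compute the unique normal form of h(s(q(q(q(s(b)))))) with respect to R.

1. h(s(q(q(q(s(b))))))  →  q(q(q(s(b))))   [R2 at ε]
2. q(q(q(s(b))))  →  q(q(s(b)))   [R4 at ε]
3. q(q(s(b)))  →  q(s(b))   [R4 at ε]
4. q(s(b))  →  s(b)   [R4 at ε]

s(b)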